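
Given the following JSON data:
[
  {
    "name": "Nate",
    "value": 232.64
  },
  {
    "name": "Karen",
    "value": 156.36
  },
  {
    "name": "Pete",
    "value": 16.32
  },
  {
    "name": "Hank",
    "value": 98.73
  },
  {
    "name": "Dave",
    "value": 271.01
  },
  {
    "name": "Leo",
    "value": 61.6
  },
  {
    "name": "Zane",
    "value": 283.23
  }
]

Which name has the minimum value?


Comparing values:
  Nate: 232.64
  Karen: 156.36
  Pete: 16.32
  Hank: 98.73
  Dave: 271.01
  Leo: 61.6
  Zane: 283.23
Minimum: Pete (16.32)

ANSWER: Pete


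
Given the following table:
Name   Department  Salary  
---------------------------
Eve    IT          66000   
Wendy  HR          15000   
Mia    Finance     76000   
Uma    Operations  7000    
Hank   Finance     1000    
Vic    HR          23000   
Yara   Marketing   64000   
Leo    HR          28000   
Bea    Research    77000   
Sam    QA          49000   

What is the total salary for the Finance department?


Finance department members:
  Mia: 76000
  Hank: 1000
Total = 76000 + 1000 = 77000

ANSWER: 77000


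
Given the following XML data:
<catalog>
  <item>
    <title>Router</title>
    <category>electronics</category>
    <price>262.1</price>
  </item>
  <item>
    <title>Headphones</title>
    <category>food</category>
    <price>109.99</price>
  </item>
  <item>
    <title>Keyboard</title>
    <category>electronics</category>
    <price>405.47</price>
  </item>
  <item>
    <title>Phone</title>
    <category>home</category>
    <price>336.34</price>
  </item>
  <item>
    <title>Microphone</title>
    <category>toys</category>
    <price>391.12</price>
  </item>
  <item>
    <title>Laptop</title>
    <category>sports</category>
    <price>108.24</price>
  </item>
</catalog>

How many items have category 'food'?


Scanning <item> elements for <category>food</category>:
  Item 2: Headphones -> MATCH
Count: 1

ANSWER: 1


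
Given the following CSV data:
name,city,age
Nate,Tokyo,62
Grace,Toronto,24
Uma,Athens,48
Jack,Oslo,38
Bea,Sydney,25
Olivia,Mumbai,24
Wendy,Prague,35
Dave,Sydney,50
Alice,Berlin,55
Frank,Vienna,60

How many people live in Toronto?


Scanning city column for 'Toronto':
  Row 2: Grace -> MATCH
Total matches: 1

ANSWER: 1


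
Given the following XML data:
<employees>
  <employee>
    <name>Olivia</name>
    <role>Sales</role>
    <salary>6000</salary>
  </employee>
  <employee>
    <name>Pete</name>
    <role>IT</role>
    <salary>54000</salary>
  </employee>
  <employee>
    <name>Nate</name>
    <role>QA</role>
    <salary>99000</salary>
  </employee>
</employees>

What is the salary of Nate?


Searching for <employee> with <name>Nate</name>
Found at position 3
<salary>99000</salary>

ANSWER: 99000


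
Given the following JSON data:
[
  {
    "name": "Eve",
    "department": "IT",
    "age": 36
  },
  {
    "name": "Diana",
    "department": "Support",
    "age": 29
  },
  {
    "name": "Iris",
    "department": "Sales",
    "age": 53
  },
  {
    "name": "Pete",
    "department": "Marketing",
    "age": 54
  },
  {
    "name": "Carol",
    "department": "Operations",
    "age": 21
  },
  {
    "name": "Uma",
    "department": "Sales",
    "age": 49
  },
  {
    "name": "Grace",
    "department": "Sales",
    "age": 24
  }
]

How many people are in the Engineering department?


Scanning records for department = Engineering
  No matches found
Count: 0

ANSWER: 0


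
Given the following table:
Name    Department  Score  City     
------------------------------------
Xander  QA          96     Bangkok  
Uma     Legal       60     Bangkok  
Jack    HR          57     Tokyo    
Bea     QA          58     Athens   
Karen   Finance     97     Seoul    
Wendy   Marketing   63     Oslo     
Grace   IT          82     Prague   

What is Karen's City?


Row 5: Karen
City = Seoul

ANSWER: Seoul


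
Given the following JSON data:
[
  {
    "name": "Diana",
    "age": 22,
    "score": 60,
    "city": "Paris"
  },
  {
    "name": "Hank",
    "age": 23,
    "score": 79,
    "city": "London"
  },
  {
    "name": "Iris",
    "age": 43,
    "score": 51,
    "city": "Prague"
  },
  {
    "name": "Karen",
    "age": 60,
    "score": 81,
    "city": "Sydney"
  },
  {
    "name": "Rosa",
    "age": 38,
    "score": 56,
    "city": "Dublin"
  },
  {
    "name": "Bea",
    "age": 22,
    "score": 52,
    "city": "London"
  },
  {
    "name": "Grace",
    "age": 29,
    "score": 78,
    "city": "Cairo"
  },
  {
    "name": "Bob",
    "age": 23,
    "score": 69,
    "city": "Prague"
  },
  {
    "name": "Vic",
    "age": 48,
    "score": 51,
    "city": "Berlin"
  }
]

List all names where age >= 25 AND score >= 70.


Checking both conditions:
  Diana (age=22, score=60) -> no
  Hank (age=23, score=79) -> no
  Iris (age=43, score=51) -> no
  Karen (age=60, score=81) -> YES
  Rosa (age=38, score=56) -> no
  Bea (age=22, score=52) -> no
  Grace (age=29, score=78) -> YES
  Bob (age=23, score=69) -> no
  Vic (age=48, score=51) -> no


ANSWER: Karen, Grace


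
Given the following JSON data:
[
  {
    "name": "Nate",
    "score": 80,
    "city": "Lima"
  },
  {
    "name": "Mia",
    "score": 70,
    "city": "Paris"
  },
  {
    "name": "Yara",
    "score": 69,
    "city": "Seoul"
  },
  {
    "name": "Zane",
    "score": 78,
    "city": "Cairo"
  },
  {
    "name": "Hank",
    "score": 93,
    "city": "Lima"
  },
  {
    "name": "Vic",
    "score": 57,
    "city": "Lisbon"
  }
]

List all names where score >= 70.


Filtering records where score >= 70:
  Nate (score=80) -> YES
  Mia (score=70) -> YES
  Yara (score=69) -> no
  Zane (score=78) -> YES
  Hank (score=93) -> YES
  Vic (score=57) -> no


ANSWER: Nate, Mia, Zane, Hank


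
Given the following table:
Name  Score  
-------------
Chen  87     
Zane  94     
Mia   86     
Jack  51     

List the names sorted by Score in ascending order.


Sorting by Score (ascending):
  Jack: 51
  Mia: 86
  Chen: 87
  Zane: 94


ANSWER: Jack, Mia, Chen, Zane


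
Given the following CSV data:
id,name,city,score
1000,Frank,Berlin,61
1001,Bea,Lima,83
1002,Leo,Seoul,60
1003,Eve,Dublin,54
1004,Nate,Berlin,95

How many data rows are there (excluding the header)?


Counting rows (excluding header):
Header: id,name,city,score
Data rows: 5

ANSWER: 5


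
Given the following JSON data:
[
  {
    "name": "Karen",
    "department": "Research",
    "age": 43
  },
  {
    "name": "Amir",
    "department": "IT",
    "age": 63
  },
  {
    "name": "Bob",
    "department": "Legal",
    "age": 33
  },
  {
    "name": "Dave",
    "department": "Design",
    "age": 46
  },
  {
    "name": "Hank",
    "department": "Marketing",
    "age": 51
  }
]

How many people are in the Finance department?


Scanning records for department = Finance
  No matches found
Count: 0

ANSWER: 0


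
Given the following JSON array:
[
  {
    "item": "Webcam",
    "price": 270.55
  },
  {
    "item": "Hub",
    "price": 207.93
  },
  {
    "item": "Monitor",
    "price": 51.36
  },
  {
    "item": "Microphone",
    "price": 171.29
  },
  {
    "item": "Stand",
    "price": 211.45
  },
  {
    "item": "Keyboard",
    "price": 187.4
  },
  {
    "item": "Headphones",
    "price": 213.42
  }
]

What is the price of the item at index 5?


Array index 5 -> Keyboard
price = 187.4

ANSWER: 187.4


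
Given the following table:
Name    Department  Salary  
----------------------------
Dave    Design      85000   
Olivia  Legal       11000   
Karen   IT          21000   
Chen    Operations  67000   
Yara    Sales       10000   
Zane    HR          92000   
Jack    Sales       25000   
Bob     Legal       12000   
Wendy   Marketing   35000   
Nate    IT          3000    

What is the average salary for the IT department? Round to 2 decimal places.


IT department members:
  Karen: 21000
  Nate: 3000
Sum = 24000
Count = 2
Average = 24000 / 2 = 12000.00

ANSWER: 12000.00


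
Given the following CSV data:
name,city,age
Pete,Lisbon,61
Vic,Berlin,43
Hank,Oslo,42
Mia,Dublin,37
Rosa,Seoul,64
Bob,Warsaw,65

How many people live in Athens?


Scanning city column for 'Athens':
Total matches: 0

ANSWER: 0


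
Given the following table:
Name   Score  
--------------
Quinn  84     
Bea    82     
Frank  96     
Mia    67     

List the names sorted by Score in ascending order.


Sorting by Score (ascending):
  Mia: 67
  Bea: 82
  Quinn: 84
  Frank: 96


ANSWER: Mia, Bea, Quinn, Frank


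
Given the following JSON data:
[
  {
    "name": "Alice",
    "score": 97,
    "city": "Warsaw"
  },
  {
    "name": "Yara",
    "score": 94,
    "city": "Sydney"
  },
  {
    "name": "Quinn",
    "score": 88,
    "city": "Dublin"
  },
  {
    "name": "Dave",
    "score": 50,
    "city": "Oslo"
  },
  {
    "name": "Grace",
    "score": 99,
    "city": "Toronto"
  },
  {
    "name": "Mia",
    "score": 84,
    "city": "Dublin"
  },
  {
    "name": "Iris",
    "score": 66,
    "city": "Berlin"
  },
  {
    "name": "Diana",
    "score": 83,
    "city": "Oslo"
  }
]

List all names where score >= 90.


Filtering records where score >= 90:
  Alice (score=97) -> YES
  Yara (score=94) -> YES
  Quinn (score=88) -> no
  Dave (score=50) -> no
  Grace (score=99) -> YES
  Mia (score=84) -> no
  Iris (score=66) -> no
  Diana (score=83) -> no


ANSWER: Alice, Yara, Grace


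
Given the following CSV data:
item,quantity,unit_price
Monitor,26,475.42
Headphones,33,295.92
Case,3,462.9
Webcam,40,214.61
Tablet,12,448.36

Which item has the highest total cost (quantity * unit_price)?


Computing row totals:
  Monitor: 12360.92
  Headphones: 9765.36
  Case: 1388.7
  Webcam: 8584.4
  Tablet: 5380.32
Maximum: Monitor (12360.92)

ANSWER: Monitor


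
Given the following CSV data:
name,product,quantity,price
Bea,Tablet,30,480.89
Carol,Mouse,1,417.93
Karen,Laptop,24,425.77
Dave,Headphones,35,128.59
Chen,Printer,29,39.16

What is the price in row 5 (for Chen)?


Row 5: Chen
Column 'price' = 39.16

ANSWER: 39.16


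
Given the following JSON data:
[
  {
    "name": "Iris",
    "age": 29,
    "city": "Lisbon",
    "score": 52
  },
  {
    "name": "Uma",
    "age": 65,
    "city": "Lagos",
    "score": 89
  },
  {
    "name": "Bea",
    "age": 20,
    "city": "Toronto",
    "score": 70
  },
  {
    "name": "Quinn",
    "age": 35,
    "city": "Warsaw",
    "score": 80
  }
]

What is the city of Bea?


Looking up record where name = Bea
Record index: 2
Field 'city' = Toronto

ANSWER: Toronto


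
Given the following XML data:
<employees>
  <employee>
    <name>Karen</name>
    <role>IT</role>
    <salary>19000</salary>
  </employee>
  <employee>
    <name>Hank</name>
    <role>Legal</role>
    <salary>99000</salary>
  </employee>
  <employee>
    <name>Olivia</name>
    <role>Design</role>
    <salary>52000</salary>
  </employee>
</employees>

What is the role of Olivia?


Searching for <employee> with <name>Olivia</name>
Found at position 3
<role>Design</role>

ANSWER: Design


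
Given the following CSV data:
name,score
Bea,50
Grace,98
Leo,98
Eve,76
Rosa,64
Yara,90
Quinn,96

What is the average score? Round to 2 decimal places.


Scores: 50, 98, 98, 76, 64, 90, 96
Sum = 572
Count = 7
Average = 572 / 7 = 81.71

ANSWER: 81.71


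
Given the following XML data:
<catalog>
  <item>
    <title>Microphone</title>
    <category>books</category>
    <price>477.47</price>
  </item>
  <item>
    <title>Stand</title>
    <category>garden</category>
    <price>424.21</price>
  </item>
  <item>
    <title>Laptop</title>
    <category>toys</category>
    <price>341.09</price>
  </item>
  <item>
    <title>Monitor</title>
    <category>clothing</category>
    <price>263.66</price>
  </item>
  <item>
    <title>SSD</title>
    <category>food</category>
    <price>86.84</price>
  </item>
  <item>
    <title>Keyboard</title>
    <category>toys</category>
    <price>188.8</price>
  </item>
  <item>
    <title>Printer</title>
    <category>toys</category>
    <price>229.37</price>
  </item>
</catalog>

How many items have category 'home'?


Scanning <item> elements for <category>home</category>:
Count: 0

ANSWER: 0


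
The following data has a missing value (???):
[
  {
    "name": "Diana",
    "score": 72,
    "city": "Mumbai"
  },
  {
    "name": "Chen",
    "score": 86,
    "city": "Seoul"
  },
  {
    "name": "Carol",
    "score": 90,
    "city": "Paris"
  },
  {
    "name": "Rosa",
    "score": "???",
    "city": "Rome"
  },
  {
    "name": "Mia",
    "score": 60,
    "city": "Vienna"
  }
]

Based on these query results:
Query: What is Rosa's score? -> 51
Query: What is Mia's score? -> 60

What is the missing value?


The missing value is Rosa's score
From query: Rosa's score = 51

ANSWER: 51


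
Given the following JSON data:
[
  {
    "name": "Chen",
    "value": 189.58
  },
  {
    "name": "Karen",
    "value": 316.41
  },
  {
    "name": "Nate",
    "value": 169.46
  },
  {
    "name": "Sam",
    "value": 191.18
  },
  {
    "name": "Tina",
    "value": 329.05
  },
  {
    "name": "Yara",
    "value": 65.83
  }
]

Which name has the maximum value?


Comparing values:
  Chen: 189.58
  Karen: 316.41
  Nate: 169.46
  Sam: 191.18
  Tina: 329.05
  Yara: 65.83
Maximum: Tina (329.05)

ANSWER: Tina


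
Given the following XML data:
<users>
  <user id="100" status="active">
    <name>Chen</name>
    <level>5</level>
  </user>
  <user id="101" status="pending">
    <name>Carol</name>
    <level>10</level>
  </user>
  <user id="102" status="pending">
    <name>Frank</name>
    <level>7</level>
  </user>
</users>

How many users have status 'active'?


Counting users with status='active':
  Chen (id=100) -> MATCH
Count: 1

ANSWER: 1


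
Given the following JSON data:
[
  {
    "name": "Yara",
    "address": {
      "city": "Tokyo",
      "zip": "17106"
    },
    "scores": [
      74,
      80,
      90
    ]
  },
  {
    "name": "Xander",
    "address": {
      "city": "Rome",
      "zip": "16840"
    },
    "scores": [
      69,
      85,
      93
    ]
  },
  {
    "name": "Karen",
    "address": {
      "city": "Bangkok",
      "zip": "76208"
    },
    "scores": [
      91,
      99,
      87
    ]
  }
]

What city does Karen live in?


Path: records[2].address.city
Value: Bangkok

ANSWER: Bangkok


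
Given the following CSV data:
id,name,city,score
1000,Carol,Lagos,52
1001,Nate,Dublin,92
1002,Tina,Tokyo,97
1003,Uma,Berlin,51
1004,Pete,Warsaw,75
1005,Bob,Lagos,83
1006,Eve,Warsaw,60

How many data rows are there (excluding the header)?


Counting rows (excluding header):
Header: id,name,city,score
Data rows: 7

ANSWER: 7


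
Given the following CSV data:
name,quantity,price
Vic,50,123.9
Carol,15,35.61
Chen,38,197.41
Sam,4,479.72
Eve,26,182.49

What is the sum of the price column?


Values in 'price' column:
  Row 1: 123.9
  Row 2: 35.61
  Row 3: 197.41
  Row 4: 479.72
  Row 5: 182.49
Sum = 123.9 + 35.61 + 197.41 + 479.72 + 182.49 = 1019.13

ANSWER: 1019.13


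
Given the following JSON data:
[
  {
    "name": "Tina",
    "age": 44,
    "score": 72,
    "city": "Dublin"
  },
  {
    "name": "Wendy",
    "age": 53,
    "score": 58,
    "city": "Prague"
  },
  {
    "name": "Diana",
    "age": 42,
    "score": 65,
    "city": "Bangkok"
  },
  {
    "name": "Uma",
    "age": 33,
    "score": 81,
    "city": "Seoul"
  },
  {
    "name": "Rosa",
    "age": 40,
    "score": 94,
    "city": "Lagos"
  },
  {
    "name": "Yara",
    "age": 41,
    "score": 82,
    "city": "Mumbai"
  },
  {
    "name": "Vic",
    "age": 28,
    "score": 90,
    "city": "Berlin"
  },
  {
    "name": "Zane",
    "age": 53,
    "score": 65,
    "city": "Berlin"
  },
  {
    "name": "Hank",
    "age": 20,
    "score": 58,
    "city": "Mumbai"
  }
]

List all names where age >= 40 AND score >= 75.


Checking both conditions:
  Tina (age=44, score=72) -> no
  Wendy (age=53, score=58) -> no
  Diana (age=42, score=65) -> no
  Uma (age=33, score=81) -> no
  Rosa (age=40, score=94) -> YES
  Yara (age=41, score=82) -> YES
  Vic (age=28, score=90) -> no
  Zane (age=53, score=65) -> no
  Hank (age=20, score=58) -> no


ANSWER: Rosa, Yara


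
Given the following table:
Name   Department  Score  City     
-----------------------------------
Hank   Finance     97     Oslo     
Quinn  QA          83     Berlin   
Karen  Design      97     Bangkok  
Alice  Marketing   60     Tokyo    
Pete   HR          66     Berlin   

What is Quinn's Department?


Row 2: Quinn
Department = QA

ANSWER: QA


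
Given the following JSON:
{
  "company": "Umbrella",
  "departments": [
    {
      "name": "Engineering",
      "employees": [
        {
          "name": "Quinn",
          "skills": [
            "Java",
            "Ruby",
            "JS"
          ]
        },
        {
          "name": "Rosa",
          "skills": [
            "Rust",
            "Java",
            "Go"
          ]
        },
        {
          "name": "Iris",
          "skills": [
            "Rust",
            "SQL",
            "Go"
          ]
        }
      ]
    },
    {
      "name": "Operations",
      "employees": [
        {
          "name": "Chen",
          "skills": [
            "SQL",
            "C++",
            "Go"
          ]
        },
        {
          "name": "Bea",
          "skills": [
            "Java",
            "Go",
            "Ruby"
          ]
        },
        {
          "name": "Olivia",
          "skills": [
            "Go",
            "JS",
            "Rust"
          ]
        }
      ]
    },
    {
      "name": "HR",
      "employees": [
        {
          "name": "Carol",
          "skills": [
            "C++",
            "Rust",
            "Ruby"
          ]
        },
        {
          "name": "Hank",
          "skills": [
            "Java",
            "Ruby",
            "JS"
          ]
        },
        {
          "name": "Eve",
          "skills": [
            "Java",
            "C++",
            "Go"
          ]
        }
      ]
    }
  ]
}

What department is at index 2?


Path: departments[2].name
Value: HR

ANSWER: HR


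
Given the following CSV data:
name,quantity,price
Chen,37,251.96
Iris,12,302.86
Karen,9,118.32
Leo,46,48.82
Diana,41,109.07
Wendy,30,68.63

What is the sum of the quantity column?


Values in 'quantity' column:
  Row 1: 37
  Row 2: 12
  Row 3: 9
  Row 4: 46
  Row 5: 41
  Row 6: 30
Sum = 37 + 12 + 9 + 46 + 41 + 30 = 175

ANSWER: 175


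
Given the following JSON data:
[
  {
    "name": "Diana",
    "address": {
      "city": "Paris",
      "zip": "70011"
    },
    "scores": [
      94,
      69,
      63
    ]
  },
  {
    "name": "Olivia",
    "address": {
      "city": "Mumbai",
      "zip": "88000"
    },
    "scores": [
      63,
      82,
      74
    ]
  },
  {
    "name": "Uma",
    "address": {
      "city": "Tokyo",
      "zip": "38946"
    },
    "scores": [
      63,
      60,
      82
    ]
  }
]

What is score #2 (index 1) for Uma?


Path: records[2].scores[1]
Value: 60

ANSWER: 60


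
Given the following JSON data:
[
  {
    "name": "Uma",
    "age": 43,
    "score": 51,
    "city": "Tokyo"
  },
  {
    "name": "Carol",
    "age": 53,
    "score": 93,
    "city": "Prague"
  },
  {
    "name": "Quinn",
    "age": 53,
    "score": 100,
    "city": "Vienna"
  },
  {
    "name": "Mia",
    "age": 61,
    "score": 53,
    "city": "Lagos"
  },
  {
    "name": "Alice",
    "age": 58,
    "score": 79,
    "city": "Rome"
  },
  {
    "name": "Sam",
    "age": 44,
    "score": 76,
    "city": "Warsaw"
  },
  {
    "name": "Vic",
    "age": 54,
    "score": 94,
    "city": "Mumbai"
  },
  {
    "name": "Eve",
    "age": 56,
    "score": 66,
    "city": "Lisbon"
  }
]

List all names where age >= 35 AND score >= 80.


Checking both conditions:
  Uma (age=43, score=51) -> no
  Carol (age=53, score=93) -> YES
  Quinn (age=53, score=100) -> YES
  Mia (age=61, score=53) -> no
  Alice (age=58, score=79) -> no
  Sam (age=44, score=76) -> no
  Vic (age=54, score=94) -> YES
  Eve (age=56, score=66) -> no


ANSWER: Carol, Quinn, Vic


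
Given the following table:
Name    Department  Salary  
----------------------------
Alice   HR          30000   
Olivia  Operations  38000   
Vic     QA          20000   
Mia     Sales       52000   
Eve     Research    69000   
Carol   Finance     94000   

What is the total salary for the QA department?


QA department members:
  Vic: 20000
Total = 20000 = 20000

ANSWER: 20000


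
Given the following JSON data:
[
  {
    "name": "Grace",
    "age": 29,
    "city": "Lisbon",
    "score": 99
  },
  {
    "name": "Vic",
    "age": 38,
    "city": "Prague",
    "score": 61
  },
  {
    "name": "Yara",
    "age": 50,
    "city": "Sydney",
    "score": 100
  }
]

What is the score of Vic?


Looking up record where name = Vic
Record index: 1
Field 'score' = 61

ANSWER: 61


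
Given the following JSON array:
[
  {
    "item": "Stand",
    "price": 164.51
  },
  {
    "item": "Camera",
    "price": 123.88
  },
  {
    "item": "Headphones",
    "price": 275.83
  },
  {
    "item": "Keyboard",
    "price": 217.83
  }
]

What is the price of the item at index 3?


Array index 3 -> Keyboard
price = 217.83

ANSWER: 217.83


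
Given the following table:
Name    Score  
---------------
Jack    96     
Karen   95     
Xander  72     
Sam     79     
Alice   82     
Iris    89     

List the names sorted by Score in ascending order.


Sorting by Score (ascending):
  Xander: 72
  Sam: 79
  Alice: 82
  Iris: 89
  Karen: 95
  Jack: 96


ANSWER: Xander, Sam, Alice, Iris, Karen, Jack


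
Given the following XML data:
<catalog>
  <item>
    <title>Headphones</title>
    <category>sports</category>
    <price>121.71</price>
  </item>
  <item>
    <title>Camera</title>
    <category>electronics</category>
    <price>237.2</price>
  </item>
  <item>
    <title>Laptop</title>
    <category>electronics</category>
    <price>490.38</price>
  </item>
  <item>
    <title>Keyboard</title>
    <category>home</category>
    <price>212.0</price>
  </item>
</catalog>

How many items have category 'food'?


Scanning <item> elements for <category>food</category>:
Count: 0

ANSWER: 0


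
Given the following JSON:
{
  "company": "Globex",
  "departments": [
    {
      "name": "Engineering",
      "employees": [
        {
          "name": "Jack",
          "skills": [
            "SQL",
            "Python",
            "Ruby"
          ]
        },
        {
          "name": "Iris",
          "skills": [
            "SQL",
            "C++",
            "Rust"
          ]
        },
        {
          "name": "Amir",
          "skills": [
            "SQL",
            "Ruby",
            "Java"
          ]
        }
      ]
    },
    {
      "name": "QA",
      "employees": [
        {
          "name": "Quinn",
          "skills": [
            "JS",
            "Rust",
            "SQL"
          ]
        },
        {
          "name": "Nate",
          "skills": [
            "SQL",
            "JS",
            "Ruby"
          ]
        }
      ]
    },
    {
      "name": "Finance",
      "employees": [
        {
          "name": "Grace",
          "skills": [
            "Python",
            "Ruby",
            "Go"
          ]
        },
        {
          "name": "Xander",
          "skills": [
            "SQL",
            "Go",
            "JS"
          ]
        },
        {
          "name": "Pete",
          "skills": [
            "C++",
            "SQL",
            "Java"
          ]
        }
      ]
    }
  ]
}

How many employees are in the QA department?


Path: departments[1].employees
Count: 2

ANSWER: 2


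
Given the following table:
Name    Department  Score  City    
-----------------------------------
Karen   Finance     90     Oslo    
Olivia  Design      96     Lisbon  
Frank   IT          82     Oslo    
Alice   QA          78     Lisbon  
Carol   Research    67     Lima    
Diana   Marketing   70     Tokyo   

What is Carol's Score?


Row 5: Carol
Score = 67

ANSWER: 67


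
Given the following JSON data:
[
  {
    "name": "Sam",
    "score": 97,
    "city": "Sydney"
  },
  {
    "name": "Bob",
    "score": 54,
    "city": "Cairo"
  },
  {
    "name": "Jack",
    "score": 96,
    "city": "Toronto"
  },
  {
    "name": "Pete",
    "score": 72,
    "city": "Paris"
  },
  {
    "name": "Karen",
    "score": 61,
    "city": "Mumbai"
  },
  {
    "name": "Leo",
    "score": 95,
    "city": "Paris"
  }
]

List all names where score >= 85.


Filtering records where score >= 85:
  Sam (score=97) -> YES
  Bob (score=54) -> no
  Jack (score=96) -> YES
  Pete (score=72) -> no
  Karen (score=61) -> no
  Leo (score=95) -> YES


ANSWER: Sam, Jack, Leo


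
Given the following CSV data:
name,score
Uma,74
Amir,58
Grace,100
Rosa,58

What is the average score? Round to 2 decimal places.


Scores: 74, 58, 100, 58
Sum = 290
Count = 4
Average = 290 / 4 = 72.50

ANSWER: 72.50


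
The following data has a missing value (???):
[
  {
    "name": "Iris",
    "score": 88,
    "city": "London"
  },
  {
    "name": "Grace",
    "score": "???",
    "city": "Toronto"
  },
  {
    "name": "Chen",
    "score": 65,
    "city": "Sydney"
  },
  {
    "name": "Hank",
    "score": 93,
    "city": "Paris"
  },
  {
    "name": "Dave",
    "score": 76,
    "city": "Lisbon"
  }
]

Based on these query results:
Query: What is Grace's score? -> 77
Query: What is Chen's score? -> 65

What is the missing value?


The missing value is Grace's score
From query: Grace's score = 77

ANSWER: 77


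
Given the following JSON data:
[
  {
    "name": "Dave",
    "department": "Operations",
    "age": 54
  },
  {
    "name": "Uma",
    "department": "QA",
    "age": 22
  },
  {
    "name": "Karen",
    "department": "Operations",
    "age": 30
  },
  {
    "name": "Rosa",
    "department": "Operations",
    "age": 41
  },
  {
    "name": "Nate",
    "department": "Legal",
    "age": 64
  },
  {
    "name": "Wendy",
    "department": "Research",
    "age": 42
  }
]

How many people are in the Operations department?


Scanning records for department = Operations
  Record 0: Dave
  Record 2: Karen
  Record 3: Rosa
Count: 3

ANSWER: 3


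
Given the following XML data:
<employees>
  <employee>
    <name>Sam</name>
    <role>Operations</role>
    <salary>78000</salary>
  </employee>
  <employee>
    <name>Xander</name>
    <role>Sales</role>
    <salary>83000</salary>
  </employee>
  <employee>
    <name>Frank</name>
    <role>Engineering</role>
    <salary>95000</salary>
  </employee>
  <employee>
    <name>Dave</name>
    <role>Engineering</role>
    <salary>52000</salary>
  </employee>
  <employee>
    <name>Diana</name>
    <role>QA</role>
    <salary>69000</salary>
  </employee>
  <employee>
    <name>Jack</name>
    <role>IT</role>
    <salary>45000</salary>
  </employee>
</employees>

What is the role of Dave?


Searching for <employee> with <name>Dave</name>
Found at position 4
<role>Engineering</role>

ANSWER: Engineering


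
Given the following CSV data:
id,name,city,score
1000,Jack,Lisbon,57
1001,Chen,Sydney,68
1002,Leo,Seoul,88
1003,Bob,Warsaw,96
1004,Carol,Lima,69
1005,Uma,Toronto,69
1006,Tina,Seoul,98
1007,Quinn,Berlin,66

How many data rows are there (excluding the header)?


Counting rows (excluding header):
Header: id,name,city,score
Data rows: 8

ANSWER: 8


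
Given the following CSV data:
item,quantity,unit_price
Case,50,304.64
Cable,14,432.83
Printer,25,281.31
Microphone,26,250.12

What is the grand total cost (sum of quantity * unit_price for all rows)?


Computing row totals:
  Case: 50 * 304.64 = 15232.0
  Cable: 14 * 432.83 = 6059.62
  Printer: 25 * 281.31 = 7032.75
  Microphone: 26 * 250.12 = 6503.12
Grand total = 15232.0 + 6059.62 + 7032.75 + 6503.12 = 34827.49

ANSWER: 34827.49


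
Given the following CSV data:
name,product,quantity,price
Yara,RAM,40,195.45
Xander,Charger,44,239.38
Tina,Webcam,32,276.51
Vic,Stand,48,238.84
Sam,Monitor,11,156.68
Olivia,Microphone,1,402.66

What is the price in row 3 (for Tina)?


Row 3: Tina
Column 'price' = 276.51

ANSWER: 276.51


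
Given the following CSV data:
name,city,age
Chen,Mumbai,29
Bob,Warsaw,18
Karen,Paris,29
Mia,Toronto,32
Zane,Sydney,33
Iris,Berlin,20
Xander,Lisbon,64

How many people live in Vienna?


Scanning city column for 'Vienna':
Total matches: 0

ANSWER: 0


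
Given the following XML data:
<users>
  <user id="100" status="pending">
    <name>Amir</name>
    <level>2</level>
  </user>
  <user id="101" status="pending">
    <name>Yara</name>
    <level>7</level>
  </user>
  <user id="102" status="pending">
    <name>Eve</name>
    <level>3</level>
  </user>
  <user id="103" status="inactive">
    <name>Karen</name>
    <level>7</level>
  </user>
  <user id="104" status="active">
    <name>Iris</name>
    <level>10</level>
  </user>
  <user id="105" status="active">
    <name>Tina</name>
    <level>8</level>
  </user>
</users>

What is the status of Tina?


Finding user with name = Tina
user id="105" status="active"

ANSWER: active


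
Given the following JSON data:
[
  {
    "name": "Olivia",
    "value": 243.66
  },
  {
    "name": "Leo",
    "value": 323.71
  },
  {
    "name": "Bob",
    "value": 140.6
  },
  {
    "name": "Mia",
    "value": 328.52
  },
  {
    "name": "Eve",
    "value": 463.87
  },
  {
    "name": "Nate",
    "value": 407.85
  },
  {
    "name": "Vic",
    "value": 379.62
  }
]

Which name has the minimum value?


Comparing values:
  Olivia: 243.66
  Leo: 323.71
  Bob: 140.6
  Mia: 328.52
  Eve: 463.87
  Nate: 407.85
  Vic: 379.62
Minimum: Bob (140.6)

ANSWER: Bob


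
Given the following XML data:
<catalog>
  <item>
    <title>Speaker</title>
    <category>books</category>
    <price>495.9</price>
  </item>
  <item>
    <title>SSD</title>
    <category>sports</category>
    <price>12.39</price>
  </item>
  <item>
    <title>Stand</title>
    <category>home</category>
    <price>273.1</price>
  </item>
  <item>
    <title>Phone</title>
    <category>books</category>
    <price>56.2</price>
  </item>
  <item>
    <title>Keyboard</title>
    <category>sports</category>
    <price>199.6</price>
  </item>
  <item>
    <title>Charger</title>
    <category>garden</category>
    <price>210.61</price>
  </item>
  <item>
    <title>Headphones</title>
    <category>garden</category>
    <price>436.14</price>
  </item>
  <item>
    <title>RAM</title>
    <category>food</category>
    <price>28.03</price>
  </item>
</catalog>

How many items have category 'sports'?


Scanning <item> elements for <category>sports</category>:
  Item 2: SSD -> MATCH
  Item 5: Keyboard -> MATCH
Count: 2

ANSWER: 2


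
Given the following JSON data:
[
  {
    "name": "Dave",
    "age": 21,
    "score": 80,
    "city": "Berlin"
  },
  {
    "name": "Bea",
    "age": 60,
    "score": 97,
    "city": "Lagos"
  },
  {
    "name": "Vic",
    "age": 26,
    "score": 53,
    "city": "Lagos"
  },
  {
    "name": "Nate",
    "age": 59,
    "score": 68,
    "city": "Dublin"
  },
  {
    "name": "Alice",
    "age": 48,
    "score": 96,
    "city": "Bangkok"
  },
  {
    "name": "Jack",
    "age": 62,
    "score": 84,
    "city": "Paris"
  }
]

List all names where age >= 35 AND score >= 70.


Checking both conditions:
  Dave (age=21, score=80) -> no
  Bea (age=60, score=97) -> YES
  Vic (age=26, score=53) -> no
  Nate (age=59, score=68) -> no
  Alice (age=48, score=96) -> YES
  Jack (age=62, score=84) -> YES


ANSWER: Bea, Alice, Jack


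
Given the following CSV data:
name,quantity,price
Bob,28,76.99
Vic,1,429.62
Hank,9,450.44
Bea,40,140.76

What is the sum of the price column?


Values in 'price' column:
  Row 1: 76.99
  Row 2: 429.62
  Row 3: 450.44
  Row 4: 140.76
Sum = 76.99 + 429.62 + 450.44 + 140.76 = 1097.81

ANSWER: 1097.81


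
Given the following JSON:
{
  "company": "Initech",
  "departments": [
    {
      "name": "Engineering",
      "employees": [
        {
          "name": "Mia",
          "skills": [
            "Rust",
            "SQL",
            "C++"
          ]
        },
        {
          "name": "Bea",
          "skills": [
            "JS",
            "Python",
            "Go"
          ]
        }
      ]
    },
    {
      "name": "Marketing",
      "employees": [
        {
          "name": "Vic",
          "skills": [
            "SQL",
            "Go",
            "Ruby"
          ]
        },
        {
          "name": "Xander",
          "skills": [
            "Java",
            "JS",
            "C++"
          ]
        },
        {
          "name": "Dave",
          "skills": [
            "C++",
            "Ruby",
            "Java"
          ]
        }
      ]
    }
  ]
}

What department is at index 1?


Path: departments[1].name
Value: Marketing

ANSWER: Marketing


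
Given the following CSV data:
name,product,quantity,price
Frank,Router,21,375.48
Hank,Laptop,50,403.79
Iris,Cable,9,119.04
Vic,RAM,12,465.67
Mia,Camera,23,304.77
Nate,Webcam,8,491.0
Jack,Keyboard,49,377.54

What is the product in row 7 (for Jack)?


Row 7: Jack
Column 'product' = Keyboard

ANSWER: Keyboard


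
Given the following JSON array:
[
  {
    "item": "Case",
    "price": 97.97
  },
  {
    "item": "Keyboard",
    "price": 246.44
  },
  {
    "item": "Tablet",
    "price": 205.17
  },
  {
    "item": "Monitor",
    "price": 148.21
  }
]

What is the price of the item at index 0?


Array index 0 -> Case
price = 97.97

ANSWER: 97.97


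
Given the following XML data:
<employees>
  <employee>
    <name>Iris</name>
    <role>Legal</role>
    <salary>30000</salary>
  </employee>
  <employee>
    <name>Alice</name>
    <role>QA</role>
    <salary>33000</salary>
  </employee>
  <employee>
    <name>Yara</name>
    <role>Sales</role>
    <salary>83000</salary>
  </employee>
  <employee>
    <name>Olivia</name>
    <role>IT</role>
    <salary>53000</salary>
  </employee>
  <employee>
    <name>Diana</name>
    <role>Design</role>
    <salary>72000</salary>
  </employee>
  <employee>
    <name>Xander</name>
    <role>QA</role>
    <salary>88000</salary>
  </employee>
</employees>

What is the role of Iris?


Searching for <employee> with <name>Iris</name>
Found at position 1
<role>Legal</role>

ANSWER: Legal


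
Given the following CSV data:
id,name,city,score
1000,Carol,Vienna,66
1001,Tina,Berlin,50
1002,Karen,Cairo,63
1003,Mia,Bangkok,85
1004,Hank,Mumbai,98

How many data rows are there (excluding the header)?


Counting rows (excluding header):
Header: id,name,city,score
Data rows: 5

ANSWER: 5


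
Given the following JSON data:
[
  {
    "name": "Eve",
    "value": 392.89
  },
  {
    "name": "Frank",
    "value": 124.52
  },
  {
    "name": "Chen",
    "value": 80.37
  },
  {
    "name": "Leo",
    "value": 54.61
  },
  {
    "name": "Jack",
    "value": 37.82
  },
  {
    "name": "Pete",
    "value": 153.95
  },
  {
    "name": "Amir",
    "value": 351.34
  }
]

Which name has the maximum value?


Comparing values:
  Eve: 392.89
  Frank: 124.52
  Chen: 80.37
  Leo: 54.61
  Jack: 37.82
  Pete: 153.95
  Amir: 351.34
Maximum: Eve (392.89)

ANSWER: Eve


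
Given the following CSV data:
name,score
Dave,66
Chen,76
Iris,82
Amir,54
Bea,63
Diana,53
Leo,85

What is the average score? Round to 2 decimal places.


Scores: 66, 76, 82, 54, 63, 53, 85
Sum = 479
Count = 7
Average = 479 / 7 = 68.43

ANSWER: 68.43


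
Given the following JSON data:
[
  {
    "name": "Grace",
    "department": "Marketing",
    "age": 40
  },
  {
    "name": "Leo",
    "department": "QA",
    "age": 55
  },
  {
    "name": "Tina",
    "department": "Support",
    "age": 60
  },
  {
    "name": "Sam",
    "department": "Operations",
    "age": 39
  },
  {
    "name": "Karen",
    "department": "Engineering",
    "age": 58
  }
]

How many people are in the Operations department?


Scanning records for department = Operations
  Record 3: Sam
Count: 1

ANSWER: 1


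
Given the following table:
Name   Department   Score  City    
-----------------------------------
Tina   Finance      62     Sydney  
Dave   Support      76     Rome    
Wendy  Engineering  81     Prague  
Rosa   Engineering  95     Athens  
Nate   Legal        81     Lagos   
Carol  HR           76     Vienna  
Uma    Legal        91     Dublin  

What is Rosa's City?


Row 4: Rosa
City = Athens

ANSWER: Athens


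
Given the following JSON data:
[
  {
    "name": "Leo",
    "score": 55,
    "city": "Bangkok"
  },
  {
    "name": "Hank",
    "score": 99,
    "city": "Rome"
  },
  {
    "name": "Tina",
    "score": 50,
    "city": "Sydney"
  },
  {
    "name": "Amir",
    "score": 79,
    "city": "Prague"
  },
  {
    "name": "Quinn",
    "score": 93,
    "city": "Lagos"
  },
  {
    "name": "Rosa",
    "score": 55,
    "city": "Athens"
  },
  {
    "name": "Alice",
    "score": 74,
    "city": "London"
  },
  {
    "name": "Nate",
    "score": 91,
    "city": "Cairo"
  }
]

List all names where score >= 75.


Filtering records where score >= 75:
  Leo (score=55) -> no
  Hank (score=99) -> YES
  Tina (score=50) -> no
  Amir (score=79) -> YES
  Quinn (score=93) -> YES
  Rosa (score=55) -> no
  Alice (score=74) -> no
  Nate (score=91) -> YES


ANSWER: Hank, Amir, Quinn, Nate


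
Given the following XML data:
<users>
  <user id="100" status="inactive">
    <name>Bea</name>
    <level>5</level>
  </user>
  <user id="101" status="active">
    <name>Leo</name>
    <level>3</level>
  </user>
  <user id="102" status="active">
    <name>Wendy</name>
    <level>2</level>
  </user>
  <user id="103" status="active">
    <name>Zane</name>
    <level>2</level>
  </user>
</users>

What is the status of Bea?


Finding user with name = Bea
user id="100" status="inactive"

ANSWER: inactive


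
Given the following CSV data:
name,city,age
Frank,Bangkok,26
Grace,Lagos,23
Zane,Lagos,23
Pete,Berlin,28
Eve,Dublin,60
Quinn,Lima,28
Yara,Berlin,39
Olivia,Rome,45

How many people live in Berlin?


Scanning city column for 'Berlin':
  Row 4: Pete -> MATCH
  Row 7: Yara -> MATCH
Total matches: 2

ANSWER: 2


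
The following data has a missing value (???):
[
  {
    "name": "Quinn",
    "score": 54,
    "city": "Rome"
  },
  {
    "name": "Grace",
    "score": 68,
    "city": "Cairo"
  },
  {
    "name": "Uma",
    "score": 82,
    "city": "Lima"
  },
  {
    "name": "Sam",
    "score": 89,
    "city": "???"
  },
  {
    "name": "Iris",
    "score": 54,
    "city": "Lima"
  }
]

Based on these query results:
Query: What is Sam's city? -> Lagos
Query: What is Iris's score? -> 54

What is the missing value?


The missing value is Sam's city
From query: Sam's city = Lagos

ANSWER: Lagos


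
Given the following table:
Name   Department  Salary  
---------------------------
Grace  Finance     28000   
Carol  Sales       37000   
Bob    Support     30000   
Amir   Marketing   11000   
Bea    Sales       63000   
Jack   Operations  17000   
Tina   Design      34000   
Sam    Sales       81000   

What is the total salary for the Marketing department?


Marketing department members:
  Amir: 11000
Total = 11000 = 11000

ANSWER: 11000


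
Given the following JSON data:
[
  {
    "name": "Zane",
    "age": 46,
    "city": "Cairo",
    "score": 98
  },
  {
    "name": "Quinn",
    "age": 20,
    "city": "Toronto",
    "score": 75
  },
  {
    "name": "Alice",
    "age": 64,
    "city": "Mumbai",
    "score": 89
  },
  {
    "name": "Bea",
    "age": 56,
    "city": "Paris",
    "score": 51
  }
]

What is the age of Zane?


Looking up record where name = Zane
Record index: 0
Field 'age' = 46

ANSWER: 46


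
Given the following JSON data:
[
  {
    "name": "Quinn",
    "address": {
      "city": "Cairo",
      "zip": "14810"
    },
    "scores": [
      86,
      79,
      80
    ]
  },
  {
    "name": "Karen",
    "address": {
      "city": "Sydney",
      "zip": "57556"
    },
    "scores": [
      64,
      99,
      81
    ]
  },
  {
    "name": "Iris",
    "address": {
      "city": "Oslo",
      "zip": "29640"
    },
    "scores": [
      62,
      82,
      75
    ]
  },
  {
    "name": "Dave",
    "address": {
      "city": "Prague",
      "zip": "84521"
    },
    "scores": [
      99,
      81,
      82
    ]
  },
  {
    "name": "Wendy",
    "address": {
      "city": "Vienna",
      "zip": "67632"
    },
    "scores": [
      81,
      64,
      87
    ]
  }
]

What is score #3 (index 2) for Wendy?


Path: records[4].scores[2]
Value: 87

ANSWER: 87
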